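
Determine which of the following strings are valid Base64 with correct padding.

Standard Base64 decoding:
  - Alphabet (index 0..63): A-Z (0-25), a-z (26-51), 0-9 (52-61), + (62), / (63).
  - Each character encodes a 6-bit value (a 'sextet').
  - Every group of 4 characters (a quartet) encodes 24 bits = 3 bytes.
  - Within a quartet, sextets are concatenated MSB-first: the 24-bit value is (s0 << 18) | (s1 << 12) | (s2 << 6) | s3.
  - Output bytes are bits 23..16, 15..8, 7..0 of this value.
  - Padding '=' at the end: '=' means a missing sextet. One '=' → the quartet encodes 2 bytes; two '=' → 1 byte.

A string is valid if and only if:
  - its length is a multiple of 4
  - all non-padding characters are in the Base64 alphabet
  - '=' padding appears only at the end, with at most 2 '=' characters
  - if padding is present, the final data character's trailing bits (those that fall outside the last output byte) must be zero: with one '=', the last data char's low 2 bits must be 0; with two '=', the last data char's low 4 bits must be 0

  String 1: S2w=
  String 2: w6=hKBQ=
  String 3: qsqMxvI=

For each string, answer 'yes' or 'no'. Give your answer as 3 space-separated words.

String 1: 'S2w=' → valid
String 2: 'w6=hKBQ=' → invalid (bad char(s): ['=']; '=' in middle)
String 3: 'qsqMxvI=' → valid

Answer: yes no yes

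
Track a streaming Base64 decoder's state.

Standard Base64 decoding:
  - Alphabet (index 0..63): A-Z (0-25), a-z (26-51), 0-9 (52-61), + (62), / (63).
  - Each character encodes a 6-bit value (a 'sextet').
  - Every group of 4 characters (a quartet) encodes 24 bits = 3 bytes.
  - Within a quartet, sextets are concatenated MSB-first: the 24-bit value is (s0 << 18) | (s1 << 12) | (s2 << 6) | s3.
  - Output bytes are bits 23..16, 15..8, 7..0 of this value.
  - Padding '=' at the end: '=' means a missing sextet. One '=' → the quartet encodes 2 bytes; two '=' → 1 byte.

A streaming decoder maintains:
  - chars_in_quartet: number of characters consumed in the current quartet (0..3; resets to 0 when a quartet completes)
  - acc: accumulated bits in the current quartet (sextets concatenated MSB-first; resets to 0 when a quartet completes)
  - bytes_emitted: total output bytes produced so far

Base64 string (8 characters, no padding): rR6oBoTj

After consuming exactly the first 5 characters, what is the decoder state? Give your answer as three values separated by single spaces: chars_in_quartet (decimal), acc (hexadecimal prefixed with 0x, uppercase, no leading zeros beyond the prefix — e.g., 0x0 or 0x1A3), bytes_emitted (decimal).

Answer: 1 0x1 3

Derivation:
After char 0 ('r'=43): chars_in_quartet=1 acc=0x2B bytes_emitted=0
After char 1 ('R'=17): chars_in_quartet=2 acc=0xAD1 bytes_emitted=0
After char 2 ('6'=58): chars_in_quartet=3 acc=0x2B47A bytes_emitted=0
After char 3 ('o'=40): chars_in_quartet=4 acc=0xAD1EA8 -> emit AD 1E A8, reset; bytes_emitted=3
After char 4 ('B'=1): chars_in_quartet=1 acc=0x1 bytes_emitted=3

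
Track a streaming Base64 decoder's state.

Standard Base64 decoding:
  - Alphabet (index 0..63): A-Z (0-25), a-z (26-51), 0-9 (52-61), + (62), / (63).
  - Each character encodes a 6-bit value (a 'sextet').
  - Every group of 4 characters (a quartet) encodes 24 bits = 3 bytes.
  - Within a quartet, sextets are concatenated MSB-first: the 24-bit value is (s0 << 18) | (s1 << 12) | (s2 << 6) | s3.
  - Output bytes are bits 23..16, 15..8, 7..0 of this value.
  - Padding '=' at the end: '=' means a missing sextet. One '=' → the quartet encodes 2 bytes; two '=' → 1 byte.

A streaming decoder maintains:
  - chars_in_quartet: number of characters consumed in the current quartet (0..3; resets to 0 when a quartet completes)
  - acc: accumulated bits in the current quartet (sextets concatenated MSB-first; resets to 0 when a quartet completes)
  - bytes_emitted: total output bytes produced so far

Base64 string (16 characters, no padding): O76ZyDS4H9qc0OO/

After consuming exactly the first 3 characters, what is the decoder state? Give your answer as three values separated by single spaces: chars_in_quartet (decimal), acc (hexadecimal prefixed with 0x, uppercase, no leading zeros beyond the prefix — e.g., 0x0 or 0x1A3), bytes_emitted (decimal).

Answer: 3 0xEEFA 0

Derivation:
After char 0 ('O'=14): chars_in_quartet=1 acc=0xE bytes_emitted=0
After char 1 ('7'=59): chars_in_quartet=2 acc=0x3BB bytes_emitted=0
After char 2 ('6'=58): chars_in_quartet=3 acc=0xEEFA bytes_emitted=0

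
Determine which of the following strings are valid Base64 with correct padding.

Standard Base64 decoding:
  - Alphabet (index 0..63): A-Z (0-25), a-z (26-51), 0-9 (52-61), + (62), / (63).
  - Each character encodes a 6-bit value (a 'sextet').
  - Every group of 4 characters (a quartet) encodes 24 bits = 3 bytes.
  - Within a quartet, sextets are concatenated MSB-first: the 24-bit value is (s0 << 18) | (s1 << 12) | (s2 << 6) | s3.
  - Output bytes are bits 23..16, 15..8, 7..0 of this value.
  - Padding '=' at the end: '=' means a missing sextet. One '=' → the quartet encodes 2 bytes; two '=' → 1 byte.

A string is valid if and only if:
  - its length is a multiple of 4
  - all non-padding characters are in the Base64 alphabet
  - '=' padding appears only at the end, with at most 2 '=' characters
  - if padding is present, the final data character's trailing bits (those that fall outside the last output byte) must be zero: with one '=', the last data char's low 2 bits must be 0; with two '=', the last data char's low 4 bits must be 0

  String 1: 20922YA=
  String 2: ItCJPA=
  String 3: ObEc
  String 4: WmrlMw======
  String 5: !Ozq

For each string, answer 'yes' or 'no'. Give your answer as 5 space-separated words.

Answer: yes no yes no no

Derivation:
String 1: '20922YA=' → valid
String 2: 'ItCJPA=' → invalid (len=7 not mult of 4)
String 3: 'ObEc' → valid
String 4: 'WmrlMw======' → invalid (6 pad chars (max 2))
String 5: '!Ozq' → invalid (bad char(s): ['!'])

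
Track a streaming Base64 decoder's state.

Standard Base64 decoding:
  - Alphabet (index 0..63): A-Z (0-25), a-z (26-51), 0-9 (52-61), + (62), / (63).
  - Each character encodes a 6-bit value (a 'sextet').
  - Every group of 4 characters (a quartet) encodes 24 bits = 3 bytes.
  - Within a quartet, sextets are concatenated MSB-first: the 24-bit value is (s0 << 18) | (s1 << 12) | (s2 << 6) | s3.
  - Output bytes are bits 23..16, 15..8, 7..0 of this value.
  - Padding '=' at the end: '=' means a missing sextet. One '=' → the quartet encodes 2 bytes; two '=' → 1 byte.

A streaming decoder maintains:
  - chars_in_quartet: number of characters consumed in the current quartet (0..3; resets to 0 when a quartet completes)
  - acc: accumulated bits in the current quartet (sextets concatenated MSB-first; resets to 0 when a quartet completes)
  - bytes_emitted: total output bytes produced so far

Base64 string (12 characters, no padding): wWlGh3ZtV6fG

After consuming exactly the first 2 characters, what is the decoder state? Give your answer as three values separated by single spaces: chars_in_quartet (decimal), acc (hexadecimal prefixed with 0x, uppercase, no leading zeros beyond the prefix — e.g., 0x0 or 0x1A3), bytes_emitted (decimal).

Answer: 2 0xC16 0

Derivation:
After char 0 ('w'=48): chars_in_quartet=1 acc=0x30 bytes_emitted=0
After char 1 ('W'=22): chars_in_quartet=2 acc=0xC16 bytes_emitted=0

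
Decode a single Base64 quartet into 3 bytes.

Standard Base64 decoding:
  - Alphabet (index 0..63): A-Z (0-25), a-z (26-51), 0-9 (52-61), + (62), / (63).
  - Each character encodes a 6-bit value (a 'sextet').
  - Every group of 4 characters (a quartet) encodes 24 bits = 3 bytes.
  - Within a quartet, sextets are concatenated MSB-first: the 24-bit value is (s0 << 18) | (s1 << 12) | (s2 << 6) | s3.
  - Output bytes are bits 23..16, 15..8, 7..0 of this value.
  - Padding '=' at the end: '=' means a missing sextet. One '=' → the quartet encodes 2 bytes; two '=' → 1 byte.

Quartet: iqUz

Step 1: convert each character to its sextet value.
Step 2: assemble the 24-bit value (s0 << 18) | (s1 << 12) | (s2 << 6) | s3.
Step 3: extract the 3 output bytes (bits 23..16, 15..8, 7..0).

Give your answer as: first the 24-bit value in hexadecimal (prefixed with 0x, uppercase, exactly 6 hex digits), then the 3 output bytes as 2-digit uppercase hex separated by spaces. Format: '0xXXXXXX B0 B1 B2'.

Sextets: i=34, q=42, U=20, z=51
24-bit: (34<<18) | (42<<12) | (20<<6) | 51
      = 0x880000 | 0x02A000 | 0x000500 | 0x000033
      = 0x8AA533
Bytes: (v>>16)&0xFF=8A, (v>>8)&0xFF=A5, v&0xFF=33

Answer: 0x8AA533 8A A5 33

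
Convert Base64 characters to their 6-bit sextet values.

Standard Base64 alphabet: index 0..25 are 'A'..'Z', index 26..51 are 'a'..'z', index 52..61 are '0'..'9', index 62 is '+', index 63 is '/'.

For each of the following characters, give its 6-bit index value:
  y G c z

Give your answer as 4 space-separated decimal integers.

'y': a..z range, 26 + ord('y') − ord('a') = 50
'G': A..Z range, ord('G') − ord('A') = 6
'c': a..z range, 26 + ord('c') − ord('a') = 28
'z': a..z range, 26 + ord('z') − ord('a') = 51

Answer: 50 6 28 51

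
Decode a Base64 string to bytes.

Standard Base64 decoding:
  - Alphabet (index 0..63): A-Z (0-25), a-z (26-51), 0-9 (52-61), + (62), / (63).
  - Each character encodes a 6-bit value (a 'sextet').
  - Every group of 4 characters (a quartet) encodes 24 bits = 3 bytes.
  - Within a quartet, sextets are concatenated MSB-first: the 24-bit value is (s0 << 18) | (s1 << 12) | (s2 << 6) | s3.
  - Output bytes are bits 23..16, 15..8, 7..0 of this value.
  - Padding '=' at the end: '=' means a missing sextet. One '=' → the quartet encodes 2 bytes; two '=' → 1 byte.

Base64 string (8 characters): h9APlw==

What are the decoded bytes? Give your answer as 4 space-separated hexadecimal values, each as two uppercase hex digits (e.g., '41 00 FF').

Answer: 87 D0 0F 97

Derivation:
After char 0 ('h'=33): chars_in_quartet=1 acc=0x21 bytes_emitted=0
After char 1 ('9'=61): chars_in_quartet=2 acc=0x87D bytes_emitted=0
After char 2 ('A'=0): chars_in_quartet=3 acc=0x21F40 bytes_emitted=0
After char 3 ('P'=15): chars_in_quartet=4 acc=0x87D00F -> emit 87 D0 0F, reset; bytes_emitted=3
After char 4 ('l'=37): chars_in_quartet=1 acc=0x25 bytes_emitted=3
After char 5 ('w'=48): chars_in_quartet=2 acc=0x970 bytes_emitted=3
Padding '==': partial quartet acc=0x970 -> emit 97; bytes_emitted=4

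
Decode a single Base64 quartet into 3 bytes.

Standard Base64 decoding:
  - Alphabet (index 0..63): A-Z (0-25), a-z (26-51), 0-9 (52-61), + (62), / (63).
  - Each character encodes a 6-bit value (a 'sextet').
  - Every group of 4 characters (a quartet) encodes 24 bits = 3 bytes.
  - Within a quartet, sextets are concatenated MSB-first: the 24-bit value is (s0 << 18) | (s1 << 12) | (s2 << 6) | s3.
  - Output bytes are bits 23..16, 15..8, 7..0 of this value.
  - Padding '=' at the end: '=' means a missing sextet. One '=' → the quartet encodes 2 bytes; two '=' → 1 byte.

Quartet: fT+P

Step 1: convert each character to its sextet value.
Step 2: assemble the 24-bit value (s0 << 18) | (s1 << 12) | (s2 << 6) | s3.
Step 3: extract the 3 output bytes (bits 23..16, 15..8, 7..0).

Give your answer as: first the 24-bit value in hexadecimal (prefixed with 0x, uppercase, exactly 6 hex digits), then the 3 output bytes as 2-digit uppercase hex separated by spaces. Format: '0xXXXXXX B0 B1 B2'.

Answer: 0x7D3F8F 7D 3F 8F

Derivation:
Sextets: f=31, T=19, +=62, P=15
24-bit: (31<<18) | (19<<12) | (62<<6) | 15
      = 0x7C0000 | 0x013000 | 0x000F80 | 0x00000F
      = 0x7D3F8F
Bytes: (v>>16)&0xFF=7D, (v>>8)&0xFF=3F, v&0xFF=8F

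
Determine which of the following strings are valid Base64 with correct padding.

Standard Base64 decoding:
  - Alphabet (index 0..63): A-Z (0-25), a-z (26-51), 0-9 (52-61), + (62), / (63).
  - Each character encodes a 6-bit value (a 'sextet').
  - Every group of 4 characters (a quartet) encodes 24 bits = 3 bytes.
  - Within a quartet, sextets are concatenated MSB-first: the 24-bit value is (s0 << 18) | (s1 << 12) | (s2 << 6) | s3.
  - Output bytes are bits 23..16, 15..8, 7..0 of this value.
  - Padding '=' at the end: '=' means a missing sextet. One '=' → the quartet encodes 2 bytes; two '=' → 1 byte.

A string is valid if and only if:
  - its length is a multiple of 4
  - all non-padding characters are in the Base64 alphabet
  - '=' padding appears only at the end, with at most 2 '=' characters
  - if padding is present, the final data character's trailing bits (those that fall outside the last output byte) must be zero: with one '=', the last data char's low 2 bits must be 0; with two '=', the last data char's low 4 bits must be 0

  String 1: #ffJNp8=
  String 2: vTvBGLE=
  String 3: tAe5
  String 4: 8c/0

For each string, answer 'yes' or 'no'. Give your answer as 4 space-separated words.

String 1: '#ffJNp8=' → invalid (bad char(s): ['#'])
String 2: 'vTvBGLE=' → valid
String 3: 'tAe5' → valid
String 4: '8c/0' → valid

Answer: no yes yes yes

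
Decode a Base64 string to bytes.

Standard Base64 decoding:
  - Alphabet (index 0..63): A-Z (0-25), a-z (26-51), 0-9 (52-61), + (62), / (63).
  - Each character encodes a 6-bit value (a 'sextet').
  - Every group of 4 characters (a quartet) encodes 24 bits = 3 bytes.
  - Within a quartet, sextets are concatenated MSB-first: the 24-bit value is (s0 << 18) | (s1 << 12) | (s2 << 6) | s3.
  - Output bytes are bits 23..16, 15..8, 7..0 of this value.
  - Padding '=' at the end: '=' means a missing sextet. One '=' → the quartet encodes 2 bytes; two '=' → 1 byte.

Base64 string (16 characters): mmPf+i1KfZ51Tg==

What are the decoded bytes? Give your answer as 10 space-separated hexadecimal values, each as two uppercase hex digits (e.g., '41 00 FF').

Answer: 9A 63 DF FA 2D 4A 7D 9E 75 4E

Derivation:
After char 0 ('m'=38): chars_in_quartet=1 acc=0x26 bytes_emitted=0
After char 1 ('m'=38): chars_in_quartet=2 acc=0x9A6 bytes_emitted=0
After char 2 ('P'=15): chars_in_quartet=3 acc=0x2698F bytes_emitted=0
After char 3 ('f'=31): chars_in_quartet=4 acc=0x9A63DF -> emit 9A 63 DF, reset; bytes_emitted=3
After char 4 ('+'=62): chars_in_quartet=1 acc=0x3E bytes_emitted=3
After char 5 ('i'=34): chars_in_quartet=2 acc=0xFA2 bytes_emitted=3
After char 6 ('1'=53): chars_in_quartet=3 acc=0x3E8B5 bytes_emitted=3
After char 7 ('K'=10): chars_in_quartet=4 acc=0xFA2D4A -> emit FA 2D 4A, reset; bytes_emitted=6
After char 8 ('f'=31): chars_in_quartet=1 acc=0x1F bytes_emitted=6
After char 9 ('Z'=25): chars_in_quartet=2 acc=0x7D9 bytes_emitted=6
After char 10 ('5'=57): chars_in_quartet=3 acc=0x1F679 bytes_emitted=6
After char 11 ('1'=53): chars_in_quartet=4 acc=0x7D9E75 -> emit 7D 9E 75, reset; bytes_emitted=9
After char 12 ('T'=19): chars_in_quartet=1 acc=0x13 bytes_emitted=9
After char 13 ('g'=32): chars_in_quartet=2 acc=0x4E0 bytes_emitted=9
Padding '==': partial quartet acc=0x4E0 -> emit 4E; bytes_emitted=10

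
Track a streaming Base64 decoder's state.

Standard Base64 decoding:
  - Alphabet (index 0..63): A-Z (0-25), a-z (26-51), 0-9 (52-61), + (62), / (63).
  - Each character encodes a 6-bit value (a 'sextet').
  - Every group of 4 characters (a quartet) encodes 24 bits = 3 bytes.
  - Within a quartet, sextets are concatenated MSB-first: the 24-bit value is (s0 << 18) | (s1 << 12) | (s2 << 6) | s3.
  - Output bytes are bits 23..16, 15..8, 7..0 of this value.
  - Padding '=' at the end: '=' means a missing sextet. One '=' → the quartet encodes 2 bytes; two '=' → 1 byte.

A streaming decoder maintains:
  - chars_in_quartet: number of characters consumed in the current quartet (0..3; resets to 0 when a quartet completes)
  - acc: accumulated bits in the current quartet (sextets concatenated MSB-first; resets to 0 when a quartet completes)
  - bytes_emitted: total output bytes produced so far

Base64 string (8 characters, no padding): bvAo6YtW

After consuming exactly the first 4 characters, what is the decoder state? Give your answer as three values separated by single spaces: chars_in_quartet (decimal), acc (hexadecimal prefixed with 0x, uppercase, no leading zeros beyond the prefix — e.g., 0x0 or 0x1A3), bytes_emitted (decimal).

Answer: 0 0x0 3

Derivation:
After char 0 ('b'=27): chars_in_quartet=1 acc=0x1B bytes_emitted=0
After char 1 ('v'=47): chars_in_quartet=2 acc=0x6EF bytes_emitted=0
After char 2 ('A'=0): chars_in_quartet=3 acc=0x1BBC0 bytes_emitted=0
After char 3 ('o'=40): chars_in_quartet=4 acc=0x6EF028 -> emit 6E F0 28, reset; bytes_emitted=3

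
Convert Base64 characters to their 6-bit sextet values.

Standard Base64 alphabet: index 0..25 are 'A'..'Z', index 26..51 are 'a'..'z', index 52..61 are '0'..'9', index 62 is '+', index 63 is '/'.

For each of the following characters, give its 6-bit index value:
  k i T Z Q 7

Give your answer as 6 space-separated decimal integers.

'k': a..z range, 26 + ord('k') − ord('a') = 36
'i': a..z range, 26 + ord('i') − ord('a') = 34
'T': A..Z range, ord('T') − ord('A') = 19
'Z': A..Z range, ord('Z') − ord('A') = 25
'Q': A..Z range, ord('Q') − ord('A') = 16
'7': 0..9 range, 52 + ord('7') − ord('0') = 59

Answer: 36 34 19 25 16 59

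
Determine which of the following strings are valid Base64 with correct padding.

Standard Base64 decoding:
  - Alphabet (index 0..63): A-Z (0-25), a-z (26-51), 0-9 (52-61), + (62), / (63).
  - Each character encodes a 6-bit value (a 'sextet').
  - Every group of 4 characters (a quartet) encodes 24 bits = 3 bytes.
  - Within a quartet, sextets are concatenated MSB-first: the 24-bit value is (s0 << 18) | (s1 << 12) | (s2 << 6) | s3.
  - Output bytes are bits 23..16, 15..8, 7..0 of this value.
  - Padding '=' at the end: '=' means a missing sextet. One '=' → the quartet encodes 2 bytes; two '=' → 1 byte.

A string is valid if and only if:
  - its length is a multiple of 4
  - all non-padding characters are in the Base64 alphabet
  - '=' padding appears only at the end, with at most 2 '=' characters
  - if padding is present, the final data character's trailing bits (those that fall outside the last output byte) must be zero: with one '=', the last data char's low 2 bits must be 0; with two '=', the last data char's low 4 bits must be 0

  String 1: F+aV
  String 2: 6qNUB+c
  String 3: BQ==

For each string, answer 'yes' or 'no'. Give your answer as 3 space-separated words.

Answer: yes no yes

Derivation:
String 1: 'F+aV' → valid
String 2: '6qNUB+c' → invalid (len=7 not mult of 4)
String 3: 'BQ==' → valid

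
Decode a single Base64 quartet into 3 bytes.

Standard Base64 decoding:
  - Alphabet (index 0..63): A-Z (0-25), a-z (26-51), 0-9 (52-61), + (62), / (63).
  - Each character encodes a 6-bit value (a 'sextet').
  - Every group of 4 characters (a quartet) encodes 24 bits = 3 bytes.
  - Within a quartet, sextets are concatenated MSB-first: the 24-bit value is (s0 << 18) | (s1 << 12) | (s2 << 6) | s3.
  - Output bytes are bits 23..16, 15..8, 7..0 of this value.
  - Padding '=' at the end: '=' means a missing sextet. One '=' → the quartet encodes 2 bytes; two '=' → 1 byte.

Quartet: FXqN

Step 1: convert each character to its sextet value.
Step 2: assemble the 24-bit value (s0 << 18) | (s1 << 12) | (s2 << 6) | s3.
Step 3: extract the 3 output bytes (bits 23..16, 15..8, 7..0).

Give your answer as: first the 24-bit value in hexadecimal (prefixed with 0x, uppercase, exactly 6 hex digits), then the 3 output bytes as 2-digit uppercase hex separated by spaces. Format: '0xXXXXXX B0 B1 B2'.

Sextets: F=5, X=23, q=42, N=13
24-bit: (5<<18) | (23<<12) | (42<<6) | 13
      = 0x140000 | 0x017000 | 0x000A80 | 0x00000D
      = 0x157A8D
Bytes: (v>>16)&0xFF=15, (v>>8)&0xFF=7A, v&0xFF=8D

Answer: 0x157A8D 15 7A 8D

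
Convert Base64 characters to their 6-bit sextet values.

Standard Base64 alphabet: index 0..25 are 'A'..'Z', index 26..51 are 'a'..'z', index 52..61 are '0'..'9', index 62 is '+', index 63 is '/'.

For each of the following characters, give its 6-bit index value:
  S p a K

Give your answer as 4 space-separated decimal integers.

Answer: 18 41 26 10

Derivation:
'S': A..Z range, ord('S') − ord('A') = 18
'p': a..z range, 26 + ord('p') − ord('a') = 41
'a': a..z range, 26 + ord('a') − ord('a') = 26
'K': A..Z range, ord('K') − ord('A') = 10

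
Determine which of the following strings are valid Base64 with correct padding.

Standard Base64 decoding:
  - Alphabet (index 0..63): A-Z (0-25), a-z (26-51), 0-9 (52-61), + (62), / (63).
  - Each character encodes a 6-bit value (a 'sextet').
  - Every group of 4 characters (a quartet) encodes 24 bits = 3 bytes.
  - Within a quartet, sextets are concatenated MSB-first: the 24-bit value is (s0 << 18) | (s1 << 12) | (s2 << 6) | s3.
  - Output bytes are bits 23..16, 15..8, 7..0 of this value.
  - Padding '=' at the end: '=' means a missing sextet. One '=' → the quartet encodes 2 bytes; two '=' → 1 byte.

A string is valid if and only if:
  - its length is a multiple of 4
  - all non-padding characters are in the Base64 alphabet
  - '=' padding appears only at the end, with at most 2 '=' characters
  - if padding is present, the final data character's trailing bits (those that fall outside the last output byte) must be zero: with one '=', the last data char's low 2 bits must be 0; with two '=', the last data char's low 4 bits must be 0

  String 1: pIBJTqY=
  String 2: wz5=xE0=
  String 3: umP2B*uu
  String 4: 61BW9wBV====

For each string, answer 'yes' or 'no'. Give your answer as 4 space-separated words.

Answer: yes no no no

Derivation:
String 1: 'pIBJTqY=' → valid
String 2: 'wz5=xE0=' → invalid (bad char(s): ['=']; '=' in middle)
String 3: 'umP2B*uu' → invalid (bad char(s): ['*'])
String 4: '61BW9wBV====' → invalid (4 pad chars (max 2))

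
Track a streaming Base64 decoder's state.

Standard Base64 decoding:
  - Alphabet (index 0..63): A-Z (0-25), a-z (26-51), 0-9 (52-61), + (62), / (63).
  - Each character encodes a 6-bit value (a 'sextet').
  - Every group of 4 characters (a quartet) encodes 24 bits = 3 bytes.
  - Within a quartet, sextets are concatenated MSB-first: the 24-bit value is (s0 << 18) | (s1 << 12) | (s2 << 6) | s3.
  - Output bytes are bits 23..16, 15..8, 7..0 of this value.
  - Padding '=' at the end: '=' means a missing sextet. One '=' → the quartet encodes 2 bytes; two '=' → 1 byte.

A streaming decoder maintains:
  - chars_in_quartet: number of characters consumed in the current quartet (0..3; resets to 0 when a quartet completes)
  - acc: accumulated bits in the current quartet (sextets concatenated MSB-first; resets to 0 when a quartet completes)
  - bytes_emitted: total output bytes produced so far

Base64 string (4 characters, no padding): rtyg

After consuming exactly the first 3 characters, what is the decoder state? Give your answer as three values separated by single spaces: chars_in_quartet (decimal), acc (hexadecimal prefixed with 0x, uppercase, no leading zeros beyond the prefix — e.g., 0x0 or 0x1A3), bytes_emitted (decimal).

After char 0 ('r'=43): chars_in_quartet=1 acc=0x2B bytes_emitted=0
After char 1 ('t'=45): chars_in_quartet=2 acc=0xAED bytes_emitted=0
After char 2 ('y'=50): chars_in_quartet=3 acc=0x2BB72 bytes_emitted=0

Answer: 3 0x2BB72 0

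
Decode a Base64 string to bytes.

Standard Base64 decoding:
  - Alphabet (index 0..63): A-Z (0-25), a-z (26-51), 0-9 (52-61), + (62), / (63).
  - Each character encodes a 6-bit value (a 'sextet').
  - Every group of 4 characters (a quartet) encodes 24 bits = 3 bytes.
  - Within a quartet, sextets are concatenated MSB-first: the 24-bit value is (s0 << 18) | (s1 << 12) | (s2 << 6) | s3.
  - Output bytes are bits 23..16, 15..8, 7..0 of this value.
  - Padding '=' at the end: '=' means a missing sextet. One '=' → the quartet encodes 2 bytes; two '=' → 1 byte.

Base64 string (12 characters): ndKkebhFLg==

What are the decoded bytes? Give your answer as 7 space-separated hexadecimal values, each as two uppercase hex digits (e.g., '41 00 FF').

After char 0 ('n'=39): chars_in_quartet=1 acc=0x27 bytes_emitted=0
After char 1 ('d'=29): chars_in_quartet=2 acc=0x9DD bytes_emitted=0
After char 2 ('K'=10): chars_in_quartet=3 acc=0x2774A bytes_emitted=0
After char 3 ('k'=36): chars_in_quartet=4 acc=0x9DD2A4 -> emit 9D D2 A4, reset; bytes_emitted=3
After char 4 ('e'=30): chars_in_quartet=1 acc=0x1E bytes_emitted=3
After char 5 ('b'=27): chars_in_quartet=2 acc=0x79B bytes_emitted=3
After char 6 ('h'=33): chars_in_quartet=3 acc=0x1E6E1 bytes_emitted=3
After char 7 ('F'=5): chars_in_quartet=4 acc=0x79B845 -> emit 79 B8 45, reset; bytes_emitted=6
After char 8 ('L'=11): chars_in_quartet=1 acc=0xB bytes_emitted=6
After char 9 ('g'=32): chars_in_quartet=2 acc=0x2E0 bytes_emitted=6
Padding '==': partial quartet acc=0x2E0 -> emit 2E; bytes_emitted=7

Answer: 9D D2 A4 79 B8 45 2E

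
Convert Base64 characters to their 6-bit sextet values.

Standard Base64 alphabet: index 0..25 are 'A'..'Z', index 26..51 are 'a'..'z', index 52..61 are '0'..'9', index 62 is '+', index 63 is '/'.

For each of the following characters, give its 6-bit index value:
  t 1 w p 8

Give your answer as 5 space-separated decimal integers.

't': a..z range, 26 + ord('t') − ord('a') = 45
'1': 0..9 range, 52 + ord('1') − ord('0') = 53
'w': a..z range, 26 + ord('w') − ord('a') = 48
'p': a..z range, 26 + ord('p') − ord('a') = 41
'8': 0..9 range, 52 + ord('8') − ord('0') = 60

Answer: 45 53 48 41 60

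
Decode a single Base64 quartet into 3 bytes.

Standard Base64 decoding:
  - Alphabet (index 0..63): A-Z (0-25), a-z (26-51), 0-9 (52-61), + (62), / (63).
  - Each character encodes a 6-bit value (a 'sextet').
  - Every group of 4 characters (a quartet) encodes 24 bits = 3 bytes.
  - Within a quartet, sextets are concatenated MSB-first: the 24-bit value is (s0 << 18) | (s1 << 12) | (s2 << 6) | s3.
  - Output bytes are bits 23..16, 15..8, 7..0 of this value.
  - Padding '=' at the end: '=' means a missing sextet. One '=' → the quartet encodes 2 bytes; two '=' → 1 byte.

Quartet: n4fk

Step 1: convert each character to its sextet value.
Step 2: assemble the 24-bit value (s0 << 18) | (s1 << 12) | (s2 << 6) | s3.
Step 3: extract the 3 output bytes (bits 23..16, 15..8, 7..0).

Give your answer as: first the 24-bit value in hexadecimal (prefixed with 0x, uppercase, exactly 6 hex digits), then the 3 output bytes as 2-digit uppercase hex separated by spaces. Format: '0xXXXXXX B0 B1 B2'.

Sextets: n=39, 4=56, f=31, k=36
24-bit: (39<<18) | (56<<12) | (31<<6) | 36
      = 0x9C0000 | 0x038000 | 0x0007C0 | 0x000024
      = 0x9F87E4
Bytes: (v>>16)&0xFF=9F, (v>>8)&0xFF=87, v&0xFF=E4

Answer: 0x9F87E4 9F 87 E4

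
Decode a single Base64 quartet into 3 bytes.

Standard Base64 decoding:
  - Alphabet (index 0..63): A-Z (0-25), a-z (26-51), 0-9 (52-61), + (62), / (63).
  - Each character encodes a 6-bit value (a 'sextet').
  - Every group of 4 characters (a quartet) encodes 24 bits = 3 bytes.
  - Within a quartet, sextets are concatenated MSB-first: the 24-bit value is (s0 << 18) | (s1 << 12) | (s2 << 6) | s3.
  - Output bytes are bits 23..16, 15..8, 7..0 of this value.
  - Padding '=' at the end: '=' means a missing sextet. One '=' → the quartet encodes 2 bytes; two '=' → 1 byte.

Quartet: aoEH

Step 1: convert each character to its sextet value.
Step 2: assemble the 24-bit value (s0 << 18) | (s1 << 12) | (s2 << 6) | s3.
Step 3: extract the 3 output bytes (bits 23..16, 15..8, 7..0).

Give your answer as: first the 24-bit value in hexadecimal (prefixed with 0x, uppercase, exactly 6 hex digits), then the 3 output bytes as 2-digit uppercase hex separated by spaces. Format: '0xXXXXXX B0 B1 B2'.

Answer: 0x6A8107 6A 81 07

Derivation:
Sextets: a=26, o=40, E=4, H=7
24-bit: (26<<18) | (40<<12) | (4<<6) | 7
      = 0x680000 | 0x028000 | 0x000100 | 0x000007
      = 0x6A8107
Bytes: (v>>16)&0xFF=6A, (v>>8)&0xFF=81, v&0xFF=07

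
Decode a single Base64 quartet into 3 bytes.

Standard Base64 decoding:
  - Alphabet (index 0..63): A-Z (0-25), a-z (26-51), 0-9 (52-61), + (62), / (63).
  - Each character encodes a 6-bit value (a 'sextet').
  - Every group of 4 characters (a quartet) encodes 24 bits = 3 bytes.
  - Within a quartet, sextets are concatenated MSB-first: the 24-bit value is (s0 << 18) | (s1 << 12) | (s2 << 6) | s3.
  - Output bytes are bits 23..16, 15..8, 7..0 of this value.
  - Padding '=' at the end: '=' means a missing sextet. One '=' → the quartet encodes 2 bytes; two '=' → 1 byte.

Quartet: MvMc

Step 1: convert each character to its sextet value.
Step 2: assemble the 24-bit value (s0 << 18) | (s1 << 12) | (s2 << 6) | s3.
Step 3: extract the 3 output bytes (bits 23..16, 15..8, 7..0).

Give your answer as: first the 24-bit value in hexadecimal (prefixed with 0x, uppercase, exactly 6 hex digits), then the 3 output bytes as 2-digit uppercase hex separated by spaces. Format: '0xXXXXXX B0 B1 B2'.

Answer: 0x32F31C 32 F3 1C

Derivation:
Sextets: M=12, v=47, M=12, c=28
24-bit: (12<<18) | (47<<12) | (12<<6) | 28
      = 0x300000 | 0x02F000 | 0x000300 | 0x00001C
      = 0x32F31C
Bytes: (v>>16)&0xFF=32, (v>>8)&0xFF=F3, v&0xFF=1C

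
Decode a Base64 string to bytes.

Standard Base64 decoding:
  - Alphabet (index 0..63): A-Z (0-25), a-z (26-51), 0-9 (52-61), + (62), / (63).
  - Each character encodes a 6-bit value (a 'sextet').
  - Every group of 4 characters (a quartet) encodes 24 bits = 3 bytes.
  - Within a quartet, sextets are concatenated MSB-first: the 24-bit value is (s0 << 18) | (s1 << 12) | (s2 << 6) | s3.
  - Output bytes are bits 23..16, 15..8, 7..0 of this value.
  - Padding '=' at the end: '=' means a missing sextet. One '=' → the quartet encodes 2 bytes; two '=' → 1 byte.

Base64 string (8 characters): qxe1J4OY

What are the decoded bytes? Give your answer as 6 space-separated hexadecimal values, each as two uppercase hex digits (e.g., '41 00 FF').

After char 0 ('q'=42): chars_in_quartet=1 acc=0x2A bytes_emitted=0
After char 1 ('x'=49): chars_in_quartet=2 acc=0xAB1 bytes_emitted=0
After char 2 ('e'=30): chars_in_quartet=3 acc=0x2AC5E bytes_emitted=0
After char 3 ('1'=53): chars_in_quartet=4 acc=0xAB17B5 -> emit AB 17 B5, reset; bytes_emitted=3
After char 4 ('J'=9): chars_in_quartet=1 acc=0x9 bytes_emitted=3
After char 5 ('4'=56): chars_in_quartet=2 acc=0x278 bytes_emitted=3
After char 6 ('O'=14): chars_in_quartet=3 acc=0x9E0E bytes_emitted=3
After char 7 ('Y'=24): chars_in_quartet=4 acc=0x278398 -> emit 27 83 98, reset; bytes_emitted=6

Answer: AB 17 B5 27 83 98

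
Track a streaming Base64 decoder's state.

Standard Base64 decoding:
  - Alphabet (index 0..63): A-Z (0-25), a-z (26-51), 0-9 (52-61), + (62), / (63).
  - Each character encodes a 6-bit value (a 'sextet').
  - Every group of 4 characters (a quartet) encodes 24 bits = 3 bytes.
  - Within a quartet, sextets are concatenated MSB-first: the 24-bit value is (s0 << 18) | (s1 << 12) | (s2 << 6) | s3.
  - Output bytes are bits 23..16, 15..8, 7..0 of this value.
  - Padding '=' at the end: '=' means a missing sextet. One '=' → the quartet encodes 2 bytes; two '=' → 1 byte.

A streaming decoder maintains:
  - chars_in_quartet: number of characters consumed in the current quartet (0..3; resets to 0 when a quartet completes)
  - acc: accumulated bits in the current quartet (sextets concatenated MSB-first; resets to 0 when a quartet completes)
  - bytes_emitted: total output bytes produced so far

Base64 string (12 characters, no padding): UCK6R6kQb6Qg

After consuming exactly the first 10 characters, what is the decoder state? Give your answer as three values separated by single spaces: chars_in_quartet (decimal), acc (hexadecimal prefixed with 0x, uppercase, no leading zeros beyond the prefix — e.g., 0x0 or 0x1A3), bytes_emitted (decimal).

Answer: 2 0x6FA 6

Derivation:
After char 0 ('U'=20): chars_in_quartet=1 acc=0x14 bytes_emitted=0
After char 1 ('C'=2): chars_in_quartet=2 acc=0x502 bytes_emitted=0
After char 2 ('K'=10): chars_in_quartet=3 acc=0x1408A bytes_emitted=0
After char 3 ('6'=58): chars_in_quartet=4 acc=0x5022BA -> emit 50 22 BA, reset; bytes_emitted=3
After char 4 ('R'=17): chars_in_quartet=1 acc=0x11 bytes_emitted=3
After char 5 ('6'=58): chars_in_quartet=2 acc=0x47A bytes_emitted=3
After char 6 ('k'=36): chars_in_quartet=3 acc=0x11EA4 bytes_emitted=3
After char 7 ('Q'=16): chars_in_quartet=4 acc=0x47A910 -> emit 47 A9 10, reset; bytes_emitted=6
After char 8 ('b'=27): chars_in_quartet=1 acc=0x1B bytes_emitted=6
After char 9 ('6'=58): chars_in_quartet=2 acc=0x6FA bytes_emitted=6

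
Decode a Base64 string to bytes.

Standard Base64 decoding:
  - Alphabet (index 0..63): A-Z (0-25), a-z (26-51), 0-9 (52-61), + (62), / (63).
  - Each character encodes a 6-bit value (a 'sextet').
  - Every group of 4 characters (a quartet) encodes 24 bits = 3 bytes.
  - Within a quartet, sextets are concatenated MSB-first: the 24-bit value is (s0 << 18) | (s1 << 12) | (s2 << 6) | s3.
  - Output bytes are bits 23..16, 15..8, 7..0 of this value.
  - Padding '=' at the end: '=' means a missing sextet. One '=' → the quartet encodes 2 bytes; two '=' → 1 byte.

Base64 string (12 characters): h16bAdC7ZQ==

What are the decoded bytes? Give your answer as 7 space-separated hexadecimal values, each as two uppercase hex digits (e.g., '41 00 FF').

After char 0 ('h'=33): chars_in_quartet=1 acc=0x21 bytes_emitted=0
After char 1 ('1'=53): chars_in_quartet=2 acc=0x875 bytes_emitted=0
After char 2 ('6'=58): chars_in_quartet=3 acc=0x21D7A bytes_emitted=0
After char 3 ('b'=27): chars_in_quartet=4 acc=0x875E9B -> emit 87 5E 9B, reset; bytes_emitted=3
After char 4 ('A'=0): chars_in_quartet=1 acc=0x0 bytes_emitted=3
After char 5 ('d'=29): chars_in_quartet=2 acc=0x1D bytes_emitted=3
After char 6 ('C'=2): chars_in_quartet=3 acc=0x742 bytes_emitted=3
After char 7 ('7'=59): chars_in_quartet=4 acc=0x1D0BB -> emit 01 D0 BB, reset; bytes_emitted=6
After char 8 ('Z'=25): chars_in_quartet=1 acc=0x19 bytes_emitted=6
After char 9 ('Q'=16): chars_in_quartet=2 acc=0x650 bytes_emitted=6
Padding '==': partial quartet acc=0x650 -> emit 65; bytes_emitted=7

Answer: 87 5E 9B 01 D0 BB 65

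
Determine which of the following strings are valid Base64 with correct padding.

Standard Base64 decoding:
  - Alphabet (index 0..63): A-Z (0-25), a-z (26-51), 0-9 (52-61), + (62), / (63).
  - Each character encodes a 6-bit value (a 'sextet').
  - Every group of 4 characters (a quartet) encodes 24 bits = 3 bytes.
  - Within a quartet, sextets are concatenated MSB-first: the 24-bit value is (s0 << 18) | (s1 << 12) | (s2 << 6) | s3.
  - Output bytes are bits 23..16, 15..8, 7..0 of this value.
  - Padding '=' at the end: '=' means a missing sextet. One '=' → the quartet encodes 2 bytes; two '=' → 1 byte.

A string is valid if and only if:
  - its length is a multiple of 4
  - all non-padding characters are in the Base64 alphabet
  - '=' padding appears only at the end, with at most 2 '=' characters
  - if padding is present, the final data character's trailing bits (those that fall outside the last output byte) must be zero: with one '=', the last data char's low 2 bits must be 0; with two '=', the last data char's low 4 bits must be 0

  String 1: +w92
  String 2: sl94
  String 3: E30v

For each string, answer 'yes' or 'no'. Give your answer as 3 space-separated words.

String 1: '+w92' → valid
String 2: 'sl94' → valid
String 3: 'E30v' → valid

Answer: yes yes yes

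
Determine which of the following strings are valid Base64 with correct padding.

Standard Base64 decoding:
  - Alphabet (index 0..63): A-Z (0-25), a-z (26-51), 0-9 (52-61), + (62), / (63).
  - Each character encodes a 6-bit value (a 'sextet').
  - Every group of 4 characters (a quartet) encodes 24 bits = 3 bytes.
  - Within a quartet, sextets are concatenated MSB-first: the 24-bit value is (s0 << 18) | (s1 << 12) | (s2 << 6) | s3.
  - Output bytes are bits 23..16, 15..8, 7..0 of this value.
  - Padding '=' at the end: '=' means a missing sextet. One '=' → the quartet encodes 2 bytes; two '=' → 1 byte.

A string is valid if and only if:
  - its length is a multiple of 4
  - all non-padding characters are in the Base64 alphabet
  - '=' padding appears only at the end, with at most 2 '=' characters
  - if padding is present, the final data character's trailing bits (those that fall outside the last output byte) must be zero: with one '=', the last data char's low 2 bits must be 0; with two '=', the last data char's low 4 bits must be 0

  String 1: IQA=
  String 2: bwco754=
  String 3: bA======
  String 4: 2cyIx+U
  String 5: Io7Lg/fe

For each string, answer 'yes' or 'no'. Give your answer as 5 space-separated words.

String 1: 'IQA=' → valid
String 2: 'bwco754=' → valid
String 3: 'bA======' → invalid (6 pad chars (max 2))
String 4: '2cyIx+U' → invalid (len=7 not mult of 4)
String 5: 'Io7Lg/fe' → valid

Answer: yes yes no no yes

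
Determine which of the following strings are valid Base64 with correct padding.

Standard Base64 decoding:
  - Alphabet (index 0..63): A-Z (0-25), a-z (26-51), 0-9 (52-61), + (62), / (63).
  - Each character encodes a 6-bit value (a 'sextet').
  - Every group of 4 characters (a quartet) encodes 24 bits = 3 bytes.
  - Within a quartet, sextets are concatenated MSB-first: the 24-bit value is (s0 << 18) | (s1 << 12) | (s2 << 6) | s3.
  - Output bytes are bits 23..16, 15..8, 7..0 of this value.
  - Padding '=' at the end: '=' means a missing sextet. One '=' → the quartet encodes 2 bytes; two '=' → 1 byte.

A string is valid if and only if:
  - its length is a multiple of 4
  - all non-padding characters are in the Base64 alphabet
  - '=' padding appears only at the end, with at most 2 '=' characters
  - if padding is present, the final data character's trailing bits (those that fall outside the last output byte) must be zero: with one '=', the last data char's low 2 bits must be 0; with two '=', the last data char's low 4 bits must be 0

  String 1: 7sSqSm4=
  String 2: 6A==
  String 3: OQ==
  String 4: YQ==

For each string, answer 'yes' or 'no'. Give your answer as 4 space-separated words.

Answer: yes yes yes yes

Derivation:
String 1: '7sSqSm4=' → valid
String 2: '6A==' → valid
String 3: 'OQ==' → valid
String 4: 'YQ==' → valid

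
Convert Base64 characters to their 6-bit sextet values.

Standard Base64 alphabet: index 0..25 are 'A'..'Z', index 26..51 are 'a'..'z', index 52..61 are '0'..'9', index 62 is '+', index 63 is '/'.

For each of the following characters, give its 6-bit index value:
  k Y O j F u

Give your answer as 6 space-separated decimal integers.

Answer: 36 24 14 35 5 46

Derivation:
'k': a..z range, 26 + ord('k') − ord('a') = 36
'Y': A..Z range, ord('Y') − ord('A') = 24
'O': A..Z range, ord('O') − ord('A') = 14
'j': a..z range, 26 + ord('j') − ord('a') = 35
'F': A..Z range, ord('F') − ord('A') = 5
'u': a..z range, 26 + ord('u') − ord('a') = 46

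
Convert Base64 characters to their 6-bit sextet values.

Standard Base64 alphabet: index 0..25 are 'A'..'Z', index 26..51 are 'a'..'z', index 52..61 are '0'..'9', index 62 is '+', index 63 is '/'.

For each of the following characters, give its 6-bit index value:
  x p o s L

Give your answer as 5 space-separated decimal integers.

Answer: 49 41 40 44 11

Derivation:
'x': a..z range, 26 + ord('x') − ord('a') = 49
'p': a..z range, 26 + ord('p') − ord('a') = 41
'o': a..z range, 26 + ord('o') − ord('a') = 40
's': a..z range, 26 + ord('s') − ord('a') = 44
'L': A..Z range, ord('L') − ord('A') = 11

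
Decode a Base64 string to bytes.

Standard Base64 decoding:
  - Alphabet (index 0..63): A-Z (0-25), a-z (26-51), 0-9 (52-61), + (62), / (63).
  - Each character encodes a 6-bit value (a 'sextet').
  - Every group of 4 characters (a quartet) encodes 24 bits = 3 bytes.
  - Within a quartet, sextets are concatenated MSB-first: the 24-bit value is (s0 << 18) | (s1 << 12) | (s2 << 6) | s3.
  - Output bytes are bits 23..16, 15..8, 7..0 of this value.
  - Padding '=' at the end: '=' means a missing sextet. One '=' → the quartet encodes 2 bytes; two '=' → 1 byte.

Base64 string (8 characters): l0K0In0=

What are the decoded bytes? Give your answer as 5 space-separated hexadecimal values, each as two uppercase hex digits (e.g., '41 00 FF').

Answer: 97 42 B4 22 7D

Derivation:
After char 0 ('l'=37): chars_in_quartet=1 acc=0x25 bytes_emitted=0
After char 1 ('0'=52): chars_in_quartet=2 acc=0x974 bytes_emitted=0
After char 2 ('K'=10): chars_in_quartet=3 acc=0x25D0A bytes_emitted=0
After char 3 ('0'=52): chars_in_quartet=4 acc=0x9742B4 -> emit 97 42 B4, reset; bytes_emitted=3
After char 4 ('I'=8): chars_in_quartet=1 acc=0x8 bytes_emitted=3
After char 5 ('n'=39): chars_in_quartet=2 acc=0x227 bytes_emitted=3
After char 6 ('0'=52): chars_in_quartet=3 acc=0x89F4 bytes_emitted=3
Padding '=': partial quartet acc=0x89F4 -> emit 22 7D; bytes_emitted=5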